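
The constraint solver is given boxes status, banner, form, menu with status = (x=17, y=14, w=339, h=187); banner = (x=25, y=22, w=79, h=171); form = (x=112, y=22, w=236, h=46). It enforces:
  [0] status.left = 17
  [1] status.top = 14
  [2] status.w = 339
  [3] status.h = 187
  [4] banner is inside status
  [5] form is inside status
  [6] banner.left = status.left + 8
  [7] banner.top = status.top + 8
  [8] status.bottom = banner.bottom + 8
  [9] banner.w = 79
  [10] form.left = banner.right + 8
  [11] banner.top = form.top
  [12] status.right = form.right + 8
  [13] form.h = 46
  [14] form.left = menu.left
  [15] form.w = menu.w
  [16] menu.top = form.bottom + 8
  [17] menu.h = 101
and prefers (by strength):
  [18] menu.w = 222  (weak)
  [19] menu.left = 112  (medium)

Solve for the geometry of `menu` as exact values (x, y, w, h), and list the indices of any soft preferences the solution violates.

menu = (x=112, y=76, w=236, h=101)
violated soft preferences: 18

1. menu.x = 112  [form.left = menu.left]
2. menu.w = 236  [form.w = menu.w]
3. menu.y = 76  [menu.top = form.bottom + 8]
4. menu.h = 101  [menu.h = 101]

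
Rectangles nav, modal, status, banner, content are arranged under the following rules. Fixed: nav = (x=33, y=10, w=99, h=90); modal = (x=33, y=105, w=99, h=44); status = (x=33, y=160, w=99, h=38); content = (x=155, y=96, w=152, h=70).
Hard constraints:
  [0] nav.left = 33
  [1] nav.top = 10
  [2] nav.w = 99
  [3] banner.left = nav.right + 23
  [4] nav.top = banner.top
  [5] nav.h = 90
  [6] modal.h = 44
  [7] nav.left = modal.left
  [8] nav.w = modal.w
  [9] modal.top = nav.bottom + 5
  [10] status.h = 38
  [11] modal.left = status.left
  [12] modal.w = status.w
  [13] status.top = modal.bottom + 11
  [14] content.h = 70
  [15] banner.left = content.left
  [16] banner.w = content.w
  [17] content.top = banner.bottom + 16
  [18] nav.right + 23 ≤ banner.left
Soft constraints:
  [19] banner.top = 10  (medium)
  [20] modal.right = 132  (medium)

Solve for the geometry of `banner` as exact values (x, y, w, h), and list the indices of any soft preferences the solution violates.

banner = (x=155, y=10, w=152, h=70)
violated soft preferences: none

1. banner.x = 155  [banner.left = nav.right + 23]
2. banner.y = 10  [nav.top = banner.top]
3. banner.w = 152  [banner.w = content.w]
4. banner.h = 70  [content.top = banner.bottom + 16]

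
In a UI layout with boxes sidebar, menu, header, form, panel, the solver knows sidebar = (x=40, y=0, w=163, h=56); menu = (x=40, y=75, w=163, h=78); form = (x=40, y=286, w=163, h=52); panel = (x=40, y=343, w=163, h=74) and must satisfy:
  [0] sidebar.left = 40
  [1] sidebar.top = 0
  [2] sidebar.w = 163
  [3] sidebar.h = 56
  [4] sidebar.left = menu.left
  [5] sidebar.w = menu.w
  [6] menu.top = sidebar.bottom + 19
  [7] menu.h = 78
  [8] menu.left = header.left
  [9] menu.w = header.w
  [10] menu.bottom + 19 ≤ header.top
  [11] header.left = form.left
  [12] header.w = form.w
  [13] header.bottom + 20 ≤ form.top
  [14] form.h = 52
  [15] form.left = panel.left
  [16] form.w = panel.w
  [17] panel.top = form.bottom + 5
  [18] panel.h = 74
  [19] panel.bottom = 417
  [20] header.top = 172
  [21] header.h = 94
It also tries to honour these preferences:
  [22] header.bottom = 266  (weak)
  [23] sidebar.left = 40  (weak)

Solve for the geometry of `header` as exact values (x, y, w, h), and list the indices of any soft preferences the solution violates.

header = (x=40, y=172, w=163, h=94)
violated soft preferences: none

1. header.x = 40  [menu.left = header.left]
2. header.w = 163  [menu.w = header.w]
3. header.y = 172  [header.top = 172]
4. header.h = 94  [header.h = 94]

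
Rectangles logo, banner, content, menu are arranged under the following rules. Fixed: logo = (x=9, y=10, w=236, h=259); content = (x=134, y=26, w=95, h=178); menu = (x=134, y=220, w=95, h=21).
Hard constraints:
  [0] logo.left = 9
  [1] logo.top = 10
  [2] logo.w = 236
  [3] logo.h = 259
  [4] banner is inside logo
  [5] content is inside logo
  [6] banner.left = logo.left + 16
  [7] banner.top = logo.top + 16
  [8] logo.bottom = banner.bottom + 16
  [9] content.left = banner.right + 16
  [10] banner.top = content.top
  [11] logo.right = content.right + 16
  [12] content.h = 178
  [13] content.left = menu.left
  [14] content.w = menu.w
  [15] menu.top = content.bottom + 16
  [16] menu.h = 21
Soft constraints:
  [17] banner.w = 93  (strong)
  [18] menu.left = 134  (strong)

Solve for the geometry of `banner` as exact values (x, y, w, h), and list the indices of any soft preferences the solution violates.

1. banner.x = 25  [banner.left = logo.left + 16]
2. banner.y = 26  [banner.top = logo.top + 16]
3. banner.h = 227  [logo.bottom = banner.bottom + 16]
4. banner.w = 93  [content.left = banner.right + 16]

banner = (x=25, y=26, w=93, h=227)
violated soft preferences: none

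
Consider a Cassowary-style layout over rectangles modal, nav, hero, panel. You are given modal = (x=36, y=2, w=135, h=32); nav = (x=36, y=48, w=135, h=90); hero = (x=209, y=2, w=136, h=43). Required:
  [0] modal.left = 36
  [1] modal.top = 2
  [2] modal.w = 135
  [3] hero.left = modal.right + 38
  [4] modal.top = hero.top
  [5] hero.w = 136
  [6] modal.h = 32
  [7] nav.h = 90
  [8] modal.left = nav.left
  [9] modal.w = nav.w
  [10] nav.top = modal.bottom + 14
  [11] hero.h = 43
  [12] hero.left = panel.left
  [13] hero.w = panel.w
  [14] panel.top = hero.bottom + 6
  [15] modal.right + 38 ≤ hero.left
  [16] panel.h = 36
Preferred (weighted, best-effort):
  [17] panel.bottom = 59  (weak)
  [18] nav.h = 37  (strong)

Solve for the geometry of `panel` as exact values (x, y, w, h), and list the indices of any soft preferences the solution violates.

1. panel.x = 209  [hero.left = panel.left]
2. panel.w = 136  [hero.w = panel.w]
3. panel.y = 51  [panel.top = hero.bottom + 6]
4. panel.h = 36  [panel.h = 36]

panel = (x=209, y=51, w=136, h=36)
violated soft preferences: 17, 18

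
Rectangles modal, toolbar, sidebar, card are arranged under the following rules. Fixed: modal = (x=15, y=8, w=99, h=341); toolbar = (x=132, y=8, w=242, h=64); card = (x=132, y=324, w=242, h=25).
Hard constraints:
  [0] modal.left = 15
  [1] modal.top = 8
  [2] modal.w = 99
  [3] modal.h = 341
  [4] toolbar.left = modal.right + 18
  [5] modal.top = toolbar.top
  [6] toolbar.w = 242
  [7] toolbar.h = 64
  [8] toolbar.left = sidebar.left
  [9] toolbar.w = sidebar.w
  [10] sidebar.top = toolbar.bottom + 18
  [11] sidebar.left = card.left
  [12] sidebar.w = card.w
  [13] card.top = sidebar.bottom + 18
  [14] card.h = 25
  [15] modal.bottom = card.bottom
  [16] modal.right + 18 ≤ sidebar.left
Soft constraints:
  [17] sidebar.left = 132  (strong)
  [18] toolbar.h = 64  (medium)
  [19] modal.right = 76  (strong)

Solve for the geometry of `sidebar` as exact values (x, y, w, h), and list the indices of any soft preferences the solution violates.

1. sidebar.x = 132  [toolbar.left = sidebar.left]
2. sidebar.w = 242  [toolbar.w = sidebar.w]
3. sidebar.y = 90  [sidebar.top = toolbar.bottom + 18]
4. sidebar.h = 216  [card.top = sidebar.bottom + 18]

sidebar = (x=132, y=90, w=242, h=216)
violated soft preferences: 19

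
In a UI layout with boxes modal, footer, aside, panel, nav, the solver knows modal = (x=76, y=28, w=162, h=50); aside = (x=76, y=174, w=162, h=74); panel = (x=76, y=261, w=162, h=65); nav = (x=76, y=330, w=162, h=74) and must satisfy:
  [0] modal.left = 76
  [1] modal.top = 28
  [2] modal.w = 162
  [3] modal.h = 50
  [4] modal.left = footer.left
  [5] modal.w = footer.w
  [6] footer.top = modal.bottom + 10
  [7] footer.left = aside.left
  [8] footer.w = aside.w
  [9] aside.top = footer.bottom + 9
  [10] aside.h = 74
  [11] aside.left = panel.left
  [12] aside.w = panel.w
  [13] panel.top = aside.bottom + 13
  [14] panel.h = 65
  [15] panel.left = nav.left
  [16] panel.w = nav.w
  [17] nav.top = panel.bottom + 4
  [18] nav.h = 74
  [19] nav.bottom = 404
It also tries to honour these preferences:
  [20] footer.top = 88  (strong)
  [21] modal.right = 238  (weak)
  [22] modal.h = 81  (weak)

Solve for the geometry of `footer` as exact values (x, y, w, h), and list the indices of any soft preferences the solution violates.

1. footer.x = 76  [modal.left = footer.left]
2. footer.w = 162  [modal.w = footer.w]
3. footer.y = 88  [footer.top = modal.bottom + 10]
4. footer.h = 77  [aside.top = footer.bottom + 9]

footer = (x=76, y=88, w=162, h=77)
violated soft preferences: 22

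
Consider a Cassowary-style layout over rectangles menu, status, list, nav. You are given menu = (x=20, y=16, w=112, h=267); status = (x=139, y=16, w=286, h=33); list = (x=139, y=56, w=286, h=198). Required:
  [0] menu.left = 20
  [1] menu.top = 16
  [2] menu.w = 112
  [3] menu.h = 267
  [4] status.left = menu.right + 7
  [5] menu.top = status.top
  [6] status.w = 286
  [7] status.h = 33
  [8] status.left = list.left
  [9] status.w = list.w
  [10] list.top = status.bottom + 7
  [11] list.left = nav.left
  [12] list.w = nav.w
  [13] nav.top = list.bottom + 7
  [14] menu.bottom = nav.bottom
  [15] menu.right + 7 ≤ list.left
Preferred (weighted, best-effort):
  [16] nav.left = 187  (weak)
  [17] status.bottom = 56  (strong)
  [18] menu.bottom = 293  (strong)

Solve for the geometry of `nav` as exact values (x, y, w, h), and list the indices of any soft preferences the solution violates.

1. nav.x = 139  [list.left = nav.left]
2. nav.w = 286  [list.w = nav.w]
3. nav.y = 261  [nav.top = list.bottom + 7]
4. nav.h = 22  [menu.bottom = nav.bottom]

nav = (x=139, y=261, w=286, h=22)
violated soft preferences: 16, 17, 18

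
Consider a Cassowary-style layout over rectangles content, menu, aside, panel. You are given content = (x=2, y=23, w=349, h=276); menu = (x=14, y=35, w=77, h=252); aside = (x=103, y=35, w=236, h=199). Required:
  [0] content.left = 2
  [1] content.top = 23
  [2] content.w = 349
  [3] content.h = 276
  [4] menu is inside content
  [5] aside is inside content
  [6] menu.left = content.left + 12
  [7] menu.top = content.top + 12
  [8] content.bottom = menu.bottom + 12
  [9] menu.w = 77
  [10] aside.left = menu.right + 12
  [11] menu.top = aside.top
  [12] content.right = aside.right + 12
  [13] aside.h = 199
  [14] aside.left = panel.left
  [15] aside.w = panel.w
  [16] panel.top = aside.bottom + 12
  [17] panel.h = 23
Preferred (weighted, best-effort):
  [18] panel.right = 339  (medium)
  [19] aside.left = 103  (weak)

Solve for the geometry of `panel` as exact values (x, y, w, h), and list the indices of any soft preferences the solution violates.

1. panel.x = 103  [aside.left = panel.left]
2. panel.w = 236  [aside.w = panel.w]
3. panel.y = 246  [panel.top = aside.bottom + 12]
4. panel.h = 23  [panel.h = 23]

panel = (x=103, y=246, w=236, h=23)
violated soft preferences: none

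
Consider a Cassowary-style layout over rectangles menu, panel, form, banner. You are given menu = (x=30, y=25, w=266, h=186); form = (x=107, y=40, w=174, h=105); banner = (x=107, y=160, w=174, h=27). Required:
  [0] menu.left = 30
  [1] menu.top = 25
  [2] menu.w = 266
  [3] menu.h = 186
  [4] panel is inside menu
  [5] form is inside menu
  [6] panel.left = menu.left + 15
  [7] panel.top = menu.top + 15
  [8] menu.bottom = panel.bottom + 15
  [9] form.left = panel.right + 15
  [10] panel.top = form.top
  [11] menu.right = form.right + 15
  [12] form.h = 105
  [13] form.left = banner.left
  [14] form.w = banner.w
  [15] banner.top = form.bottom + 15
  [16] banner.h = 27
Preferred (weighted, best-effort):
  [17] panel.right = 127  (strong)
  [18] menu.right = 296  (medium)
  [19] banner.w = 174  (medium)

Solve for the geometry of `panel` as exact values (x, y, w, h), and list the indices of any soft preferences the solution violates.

1. panel.x = 45  [panel.left = menu.left + 15]
2. panel.y = 40  [panel.top = menu.top + 15]
3. panel.h = 156  [menu.bottom = panel.bottom + 15]
4. panel.w = 47  [form.left = panel.right + 15]

panel = (x=45, y=40, w=47, h=156)
violated soft preferences: 17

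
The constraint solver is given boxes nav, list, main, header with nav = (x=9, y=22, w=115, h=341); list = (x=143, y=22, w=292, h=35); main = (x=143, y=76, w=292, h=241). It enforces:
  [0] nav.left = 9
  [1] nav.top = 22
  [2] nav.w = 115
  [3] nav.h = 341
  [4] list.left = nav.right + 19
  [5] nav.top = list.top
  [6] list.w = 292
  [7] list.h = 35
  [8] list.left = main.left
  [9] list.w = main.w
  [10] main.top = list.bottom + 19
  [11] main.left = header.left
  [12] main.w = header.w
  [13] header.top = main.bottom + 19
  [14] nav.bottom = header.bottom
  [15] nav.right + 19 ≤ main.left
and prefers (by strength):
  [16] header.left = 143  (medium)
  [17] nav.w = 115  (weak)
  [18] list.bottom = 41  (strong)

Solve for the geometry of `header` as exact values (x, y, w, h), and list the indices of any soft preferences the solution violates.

header = (x=143, y=336, w=292, h=27)
violated soft preferences: 18

1. header.x = 143  [main.left = header.left]
2. header.w = 292  [main.w = header.w]
3. header.y = 336  [header.top = main.bottom + 19]
4. header.h = 27  [nav.bottom = header.bottom]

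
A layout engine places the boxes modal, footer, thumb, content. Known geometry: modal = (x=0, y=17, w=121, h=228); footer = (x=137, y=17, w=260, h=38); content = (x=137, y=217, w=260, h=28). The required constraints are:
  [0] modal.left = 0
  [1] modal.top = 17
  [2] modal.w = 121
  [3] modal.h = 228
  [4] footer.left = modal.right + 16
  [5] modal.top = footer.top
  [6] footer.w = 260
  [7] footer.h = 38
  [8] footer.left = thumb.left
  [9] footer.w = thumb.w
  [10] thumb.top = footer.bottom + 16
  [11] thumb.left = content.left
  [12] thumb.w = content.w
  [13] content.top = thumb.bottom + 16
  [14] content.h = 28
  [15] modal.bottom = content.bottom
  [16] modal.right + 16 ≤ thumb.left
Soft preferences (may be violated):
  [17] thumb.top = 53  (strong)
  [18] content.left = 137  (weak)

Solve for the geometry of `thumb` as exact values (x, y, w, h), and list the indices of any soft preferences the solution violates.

1. thumb.x = 137  [footer.left = thumb.left]
2. thumb.w = 260  [footer.w = thumb.w]
3. thumb.y = 71  [thumb.top = footer.bottom + 16]
4. thumb.h = 130  [content.top = thumb.bottom + 16]

thumb = (x=137, y=71, w=260, h=130)
violated soft preferences: 17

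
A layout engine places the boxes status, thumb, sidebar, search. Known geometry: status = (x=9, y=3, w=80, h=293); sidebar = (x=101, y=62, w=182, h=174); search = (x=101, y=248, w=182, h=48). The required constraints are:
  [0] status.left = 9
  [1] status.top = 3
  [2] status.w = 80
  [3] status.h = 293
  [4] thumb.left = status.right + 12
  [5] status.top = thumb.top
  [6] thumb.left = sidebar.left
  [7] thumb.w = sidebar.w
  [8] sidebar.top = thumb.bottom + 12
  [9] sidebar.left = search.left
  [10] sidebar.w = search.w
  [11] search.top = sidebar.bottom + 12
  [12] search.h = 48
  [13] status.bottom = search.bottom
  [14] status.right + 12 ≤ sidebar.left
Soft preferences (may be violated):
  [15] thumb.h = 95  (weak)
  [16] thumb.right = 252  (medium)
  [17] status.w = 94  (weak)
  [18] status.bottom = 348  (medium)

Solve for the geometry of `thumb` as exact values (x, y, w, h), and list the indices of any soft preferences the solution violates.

thumb = (x=101, y=3, w=182, h=47)
violated soft preferences: 15, 16, 17, 18

1. thumb.x = 101  [thumb.left = status.right + 12]
2. thumb.y = 3  [status.top = thumb.top]
3. thumb.w = 182  [thumb.w = sidebar.w]
4. thumb.h = 47  [sidebar.top = thumb.bottom + 12]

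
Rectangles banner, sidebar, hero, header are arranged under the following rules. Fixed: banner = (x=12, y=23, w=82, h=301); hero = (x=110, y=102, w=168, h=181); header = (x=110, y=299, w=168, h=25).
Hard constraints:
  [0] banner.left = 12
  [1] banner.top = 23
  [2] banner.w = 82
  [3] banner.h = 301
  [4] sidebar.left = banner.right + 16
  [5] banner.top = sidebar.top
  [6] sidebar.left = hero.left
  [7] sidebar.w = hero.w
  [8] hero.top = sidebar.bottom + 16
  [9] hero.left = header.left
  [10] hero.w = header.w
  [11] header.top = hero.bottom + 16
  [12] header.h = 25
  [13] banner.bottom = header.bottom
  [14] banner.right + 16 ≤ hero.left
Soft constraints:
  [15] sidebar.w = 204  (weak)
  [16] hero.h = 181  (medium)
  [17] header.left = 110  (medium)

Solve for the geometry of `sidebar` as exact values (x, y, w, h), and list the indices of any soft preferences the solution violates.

sidebar = (x=110, y=23, w=168, h=63)
violated soft preferences: 15

1. sidebar.x = 110  [sidebar.left = banner.right + 16]
2. sidebar.y = 23  [banner.top = sidebar.top]
3. sidebar.w = 168  [sidebar.w = hero.w]
4. sidebar.h = 63  [hero.top = sidebar.bottom + 16]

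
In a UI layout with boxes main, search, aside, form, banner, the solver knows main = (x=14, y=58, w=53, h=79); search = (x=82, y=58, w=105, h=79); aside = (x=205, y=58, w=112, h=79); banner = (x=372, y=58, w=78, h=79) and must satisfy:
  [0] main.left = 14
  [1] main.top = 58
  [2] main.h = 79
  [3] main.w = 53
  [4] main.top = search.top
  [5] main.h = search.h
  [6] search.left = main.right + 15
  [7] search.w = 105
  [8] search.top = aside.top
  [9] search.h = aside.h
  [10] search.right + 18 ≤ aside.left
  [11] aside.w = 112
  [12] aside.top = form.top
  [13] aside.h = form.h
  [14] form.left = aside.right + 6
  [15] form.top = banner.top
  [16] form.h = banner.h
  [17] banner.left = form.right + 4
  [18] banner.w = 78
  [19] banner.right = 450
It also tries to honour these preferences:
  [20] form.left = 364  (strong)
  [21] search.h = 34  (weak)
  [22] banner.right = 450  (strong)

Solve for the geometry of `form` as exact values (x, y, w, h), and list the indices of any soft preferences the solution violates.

form = (x=323, y=58, w=45, h=79)
violated soft preferences: 20, 21

1. form.y = 58  [aside.top = form.top]
2. form.h = 79  [aside.h = form.h]
3. form.x = 323  [form.left = aside.right + 6]
4. form.w = 45  [banner.left = form.right + 4]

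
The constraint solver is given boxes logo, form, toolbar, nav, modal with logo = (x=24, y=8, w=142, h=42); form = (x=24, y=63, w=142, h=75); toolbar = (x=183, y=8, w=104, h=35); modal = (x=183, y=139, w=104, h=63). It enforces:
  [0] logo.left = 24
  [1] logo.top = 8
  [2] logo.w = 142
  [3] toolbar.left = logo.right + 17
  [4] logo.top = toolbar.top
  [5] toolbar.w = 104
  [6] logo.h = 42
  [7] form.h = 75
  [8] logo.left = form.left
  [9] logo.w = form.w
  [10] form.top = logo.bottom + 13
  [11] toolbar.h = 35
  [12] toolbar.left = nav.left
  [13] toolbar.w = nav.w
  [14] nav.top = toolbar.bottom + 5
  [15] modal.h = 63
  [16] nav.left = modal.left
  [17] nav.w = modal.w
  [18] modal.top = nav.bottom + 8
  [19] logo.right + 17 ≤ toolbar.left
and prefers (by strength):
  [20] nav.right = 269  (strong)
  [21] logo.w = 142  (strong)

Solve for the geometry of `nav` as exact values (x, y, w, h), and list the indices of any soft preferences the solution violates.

1. nav.x = 183  [toolbar.left = nav.left]
2. nav.w = 104  [toolbar.w = nav.w]
3. nav.y = 48  [nav.top = toolbar.bottom + 5]
4. nav.h = 83  [modal.top = nav.bottom + 8]

nav = (x=183, y=48, w=104, h=83)
violated soft preferences: 20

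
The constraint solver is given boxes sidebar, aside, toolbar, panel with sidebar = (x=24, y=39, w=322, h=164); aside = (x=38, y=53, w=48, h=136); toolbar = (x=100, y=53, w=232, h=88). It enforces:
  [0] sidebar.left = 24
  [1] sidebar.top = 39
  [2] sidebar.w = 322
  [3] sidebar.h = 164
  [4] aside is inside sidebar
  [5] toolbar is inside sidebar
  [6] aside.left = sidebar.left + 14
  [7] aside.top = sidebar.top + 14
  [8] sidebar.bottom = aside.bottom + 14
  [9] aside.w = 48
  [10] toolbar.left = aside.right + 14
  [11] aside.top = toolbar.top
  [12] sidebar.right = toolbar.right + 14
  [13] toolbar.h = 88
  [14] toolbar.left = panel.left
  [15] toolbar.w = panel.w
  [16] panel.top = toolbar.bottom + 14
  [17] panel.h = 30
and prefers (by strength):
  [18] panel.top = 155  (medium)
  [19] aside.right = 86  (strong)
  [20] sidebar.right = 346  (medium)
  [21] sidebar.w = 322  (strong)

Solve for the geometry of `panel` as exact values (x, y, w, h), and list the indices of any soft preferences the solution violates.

panel = (x=100, y=155, w=232, h=30)
violated soft preferences: none

1. panel.x = 100  [toolbar.left = panel.left]
2. panel.w = 232  [toolbar.w = panel.w]
3. panel.y = 155  [panel.top = toolbar.bottom + 14]
4. panel.h = 30  [panel.h = 30]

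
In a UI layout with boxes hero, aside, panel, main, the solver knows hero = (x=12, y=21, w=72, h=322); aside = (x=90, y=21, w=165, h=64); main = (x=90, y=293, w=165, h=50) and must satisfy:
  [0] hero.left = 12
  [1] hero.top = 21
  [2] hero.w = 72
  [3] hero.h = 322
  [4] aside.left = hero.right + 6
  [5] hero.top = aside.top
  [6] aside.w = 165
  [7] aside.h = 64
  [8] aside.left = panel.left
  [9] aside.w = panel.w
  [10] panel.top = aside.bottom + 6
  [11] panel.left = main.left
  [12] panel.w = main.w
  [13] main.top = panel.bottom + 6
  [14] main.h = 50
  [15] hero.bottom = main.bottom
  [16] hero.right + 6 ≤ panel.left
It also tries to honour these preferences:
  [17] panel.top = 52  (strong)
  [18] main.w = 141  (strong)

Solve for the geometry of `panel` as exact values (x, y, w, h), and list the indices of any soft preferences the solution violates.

panel = (x=90, y=91, w=165, h=196)
violated soft preferences: 17, 18

1. panel.x = 90  [aside.left = panel.left]
2. panel.w = 165  [aside.w = panel.w]
3. panel.y = 91  [panel.top = aside.bottom + 6]
4. panel.h = 196  [main.top = panel.bottom + 6]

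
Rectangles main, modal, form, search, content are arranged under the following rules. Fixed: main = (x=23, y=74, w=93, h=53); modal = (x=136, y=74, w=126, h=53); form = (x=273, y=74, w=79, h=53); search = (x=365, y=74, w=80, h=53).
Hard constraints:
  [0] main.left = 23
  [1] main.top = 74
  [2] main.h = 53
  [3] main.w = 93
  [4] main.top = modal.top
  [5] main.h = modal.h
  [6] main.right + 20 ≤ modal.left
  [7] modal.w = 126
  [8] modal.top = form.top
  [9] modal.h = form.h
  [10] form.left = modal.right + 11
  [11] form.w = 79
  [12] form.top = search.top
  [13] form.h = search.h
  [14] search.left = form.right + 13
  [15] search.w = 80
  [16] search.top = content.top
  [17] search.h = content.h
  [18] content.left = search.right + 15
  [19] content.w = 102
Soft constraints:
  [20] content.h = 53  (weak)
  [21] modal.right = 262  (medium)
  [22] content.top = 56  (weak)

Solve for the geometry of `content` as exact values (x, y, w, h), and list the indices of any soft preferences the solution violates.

content = (x=460, y=74, w=102, h=53)
violated soft preferences: 22

1. content.y = 74  [search.top = content.top]
2. content.h = 53  [search.h = content.h]
3. content.x = 460  [content.left = search.right + 15]
4. content.w = 102  [content.w = 102]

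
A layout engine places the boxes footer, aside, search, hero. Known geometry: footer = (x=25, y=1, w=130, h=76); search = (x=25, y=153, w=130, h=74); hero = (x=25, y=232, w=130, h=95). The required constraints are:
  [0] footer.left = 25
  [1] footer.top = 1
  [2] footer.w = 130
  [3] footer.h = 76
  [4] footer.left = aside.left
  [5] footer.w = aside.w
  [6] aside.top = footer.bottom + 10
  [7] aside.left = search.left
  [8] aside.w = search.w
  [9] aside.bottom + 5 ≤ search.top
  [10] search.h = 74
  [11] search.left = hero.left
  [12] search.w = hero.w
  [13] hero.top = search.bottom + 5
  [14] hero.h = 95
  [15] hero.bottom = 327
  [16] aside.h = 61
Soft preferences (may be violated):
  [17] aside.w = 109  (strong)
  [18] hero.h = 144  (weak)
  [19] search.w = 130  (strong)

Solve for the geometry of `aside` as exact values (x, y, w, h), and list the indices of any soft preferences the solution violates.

aside = (x=25, y=87, w=130, h=61)
violated soft preferences: 17, 18

1. aside.x = 25  [footer.left = aside.left]
2. aside.w = 130  [footer.w = aside.w]
3. aside.y = 87  [aside.top = footer.bottom + 10]
4. aside.h = 61  [aside.h = 61]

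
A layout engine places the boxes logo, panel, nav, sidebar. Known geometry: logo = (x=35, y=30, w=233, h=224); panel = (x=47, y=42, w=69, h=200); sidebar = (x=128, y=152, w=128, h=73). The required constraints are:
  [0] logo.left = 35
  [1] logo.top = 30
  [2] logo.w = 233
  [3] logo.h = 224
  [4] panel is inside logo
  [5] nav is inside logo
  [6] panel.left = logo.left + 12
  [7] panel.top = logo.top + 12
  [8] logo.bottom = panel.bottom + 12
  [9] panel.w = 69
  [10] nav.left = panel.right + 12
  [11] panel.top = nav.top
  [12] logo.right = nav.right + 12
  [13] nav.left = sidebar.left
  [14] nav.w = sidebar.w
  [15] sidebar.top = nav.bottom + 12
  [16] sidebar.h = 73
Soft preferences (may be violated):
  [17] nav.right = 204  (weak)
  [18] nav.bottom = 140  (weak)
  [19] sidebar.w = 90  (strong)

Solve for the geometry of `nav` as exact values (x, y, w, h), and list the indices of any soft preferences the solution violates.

1. nav.x = 128  [nav.left = panel.right + 12]
2. nav.y = 42  [panel.top = nav.top]
3. nav.w = 128  [logo.right = nav.right + 12]
4. nav.h = 98  [sidebar.top = nav.bottom + 12]

nav = (x=128, y=42, w=128, h=98)
violated soft preferences: 17, 19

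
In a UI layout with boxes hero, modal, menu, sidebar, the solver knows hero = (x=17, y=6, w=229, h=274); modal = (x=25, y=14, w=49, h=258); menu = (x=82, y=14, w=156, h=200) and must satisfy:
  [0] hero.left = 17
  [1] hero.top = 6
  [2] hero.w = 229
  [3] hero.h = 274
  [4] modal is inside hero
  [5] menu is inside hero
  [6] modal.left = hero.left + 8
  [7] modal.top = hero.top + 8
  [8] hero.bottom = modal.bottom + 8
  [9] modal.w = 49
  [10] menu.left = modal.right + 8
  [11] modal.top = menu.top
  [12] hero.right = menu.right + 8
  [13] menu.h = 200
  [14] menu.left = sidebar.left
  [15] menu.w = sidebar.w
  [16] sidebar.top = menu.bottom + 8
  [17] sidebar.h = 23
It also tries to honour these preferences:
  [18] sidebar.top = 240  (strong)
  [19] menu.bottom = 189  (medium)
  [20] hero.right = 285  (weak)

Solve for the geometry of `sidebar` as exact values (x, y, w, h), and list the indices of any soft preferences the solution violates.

sidebar = (x=82, y=222, w=156, h=23)
violated soft preferences: 18, 19, 20

1. sidebar.x = 82  [menu.left = sidebar.left]
2. sidebar.w = 156  [menu.w = sidebar.w]
3. sidebar.y = 222  [sidebar.top = menu.bottom + 8]
4. sidebar.h = 23  [sidebar.h = 23]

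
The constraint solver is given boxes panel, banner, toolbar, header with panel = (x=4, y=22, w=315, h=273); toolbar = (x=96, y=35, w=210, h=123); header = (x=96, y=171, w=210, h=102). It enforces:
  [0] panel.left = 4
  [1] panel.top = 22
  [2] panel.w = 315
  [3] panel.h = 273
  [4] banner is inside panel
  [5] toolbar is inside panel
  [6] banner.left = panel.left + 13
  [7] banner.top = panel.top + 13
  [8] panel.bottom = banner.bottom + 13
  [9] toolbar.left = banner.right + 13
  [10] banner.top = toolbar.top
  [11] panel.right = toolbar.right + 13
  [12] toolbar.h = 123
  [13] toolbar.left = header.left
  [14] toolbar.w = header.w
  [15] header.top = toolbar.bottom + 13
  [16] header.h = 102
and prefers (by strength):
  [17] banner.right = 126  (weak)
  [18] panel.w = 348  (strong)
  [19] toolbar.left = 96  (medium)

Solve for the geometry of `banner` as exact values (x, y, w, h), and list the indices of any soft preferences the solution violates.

1. banner.x = 17  [banner.left = panel.left + 13]
2. banner.y = 35  [banner.top = panel.top + 13]
3. banner.h = 247  [panel.bottom = banner.bottom + 13]
4. banner.w = 66  [toolbar.left = banner.right + 13]

banner = (x=17, y=35, w=66, h=247)
violated soft preferences: 17, 18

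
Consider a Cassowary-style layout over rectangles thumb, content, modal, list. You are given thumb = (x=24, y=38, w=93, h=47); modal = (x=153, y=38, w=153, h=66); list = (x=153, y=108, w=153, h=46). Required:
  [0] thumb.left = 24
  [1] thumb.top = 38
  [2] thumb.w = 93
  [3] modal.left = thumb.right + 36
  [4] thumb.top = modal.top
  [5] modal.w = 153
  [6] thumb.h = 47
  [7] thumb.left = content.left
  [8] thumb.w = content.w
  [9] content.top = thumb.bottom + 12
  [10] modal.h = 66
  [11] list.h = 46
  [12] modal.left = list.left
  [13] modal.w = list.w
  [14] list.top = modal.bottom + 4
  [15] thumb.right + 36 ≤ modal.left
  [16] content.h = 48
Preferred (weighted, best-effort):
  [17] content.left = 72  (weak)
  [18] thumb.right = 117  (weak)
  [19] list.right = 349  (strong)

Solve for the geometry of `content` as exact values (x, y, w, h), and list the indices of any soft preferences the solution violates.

content = (x=24, y=97, w=93, h=48)
violated soft preferences: 17, 19

1. content.x = 24  [thumb.left = content.left]
2. content.w = 93  [thumb.w = content.w]
3. content.y = 97  [content.top = thumb.bottom + 12]
4. content.h = 48  [content.h = 48]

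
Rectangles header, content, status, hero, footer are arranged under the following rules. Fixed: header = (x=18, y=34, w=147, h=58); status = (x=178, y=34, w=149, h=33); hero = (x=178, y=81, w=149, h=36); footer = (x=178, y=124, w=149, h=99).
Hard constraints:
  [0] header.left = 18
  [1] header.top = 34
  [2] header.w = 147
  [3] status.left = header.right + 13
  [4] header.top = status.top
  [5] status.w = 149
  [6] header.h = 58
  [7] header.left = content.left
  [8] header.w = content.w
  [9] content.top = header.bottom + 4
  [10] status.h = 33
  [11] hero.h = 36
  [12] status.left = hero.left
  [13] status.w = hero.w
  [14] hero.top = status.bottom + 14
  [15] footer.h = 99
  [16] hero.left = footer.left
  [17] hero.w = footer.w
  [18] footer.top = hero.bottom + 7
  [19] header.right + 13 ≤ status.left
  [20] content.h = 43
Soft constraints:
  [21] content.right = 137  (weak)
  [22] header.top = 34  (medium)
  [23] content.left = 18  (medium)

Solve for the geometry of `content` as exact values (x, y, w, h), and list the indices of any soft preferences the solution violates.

content = (x=18, y=96, w=147, h=43)
violated soft preferences: 21

1. content.x = 18  [header.left = content.left]
2. content.w = 147  [header.w = content.w]
3. content.y = 96  [content.top = header.bottom + 4]
4. content.h = 43  [content.h = 43]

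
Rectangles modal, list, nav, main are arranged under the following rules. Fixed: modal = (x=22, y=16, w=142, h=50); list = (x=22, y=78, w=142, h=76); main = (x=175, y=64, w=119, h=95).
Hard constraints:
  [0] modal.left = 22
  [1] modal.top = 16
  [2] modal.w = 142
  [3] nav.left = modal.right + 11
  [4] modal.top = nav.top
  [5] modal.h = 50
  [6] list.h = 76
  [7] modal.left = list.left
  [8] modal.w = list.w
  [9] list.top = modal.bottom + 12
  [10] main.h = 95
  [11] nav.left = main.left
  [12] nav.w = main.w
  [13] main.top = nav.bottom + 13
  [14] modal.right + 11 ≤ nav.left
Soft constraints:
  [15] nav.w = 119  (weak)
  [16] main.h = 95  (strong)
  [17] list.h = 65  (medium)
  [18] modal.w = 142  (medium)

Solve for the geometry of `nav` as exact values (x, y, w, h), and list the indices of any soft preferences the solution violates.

1. nav.x = 175  [nav.left = modal.right + 11]
2. nav.y = 16  [modal.top = nav.top]
3. nav.w = 119  [nav.w = main.w]
4. nav.h = 35  [main.top = nav.bottom + 13]

nav = (x=175, y=16, w=119, h=35)
violated soft preferences: 17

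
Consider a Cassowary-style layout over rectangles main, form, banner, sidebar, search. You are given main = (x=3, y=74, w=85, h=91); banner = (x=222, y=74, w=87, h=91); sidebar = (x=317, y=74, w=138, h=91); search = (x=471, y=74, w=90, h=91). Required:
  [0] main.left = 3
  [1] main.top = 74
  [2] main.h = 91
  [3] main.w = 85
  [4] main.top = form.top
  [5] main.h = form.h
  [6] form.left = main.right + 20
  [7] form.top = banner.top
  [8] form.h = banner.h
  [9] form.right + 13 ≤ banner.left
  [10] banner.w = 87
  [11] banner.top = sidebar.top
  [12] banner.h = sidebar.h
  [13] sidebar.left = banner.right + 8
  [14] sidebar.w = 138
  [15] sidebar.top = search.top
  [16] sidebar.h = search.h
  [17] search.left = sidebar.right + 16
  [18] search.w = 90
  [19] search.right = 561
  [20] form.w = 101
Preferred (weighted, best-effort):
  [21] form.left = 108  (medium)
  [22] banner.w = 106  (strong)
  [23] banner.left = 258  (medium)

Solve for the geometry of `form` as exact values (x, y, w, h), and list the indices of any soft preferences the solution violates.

form = (x=108, y=74, w=101, h=91)
violated soft preferences: 22, 23

1. form.y = 74  [main.top = form.top]
2. form.h = 91  [main.h = form.h]
3. form.x = 108  [form.left = main.right + 20]
4. form.w = 101  [form.w = 101]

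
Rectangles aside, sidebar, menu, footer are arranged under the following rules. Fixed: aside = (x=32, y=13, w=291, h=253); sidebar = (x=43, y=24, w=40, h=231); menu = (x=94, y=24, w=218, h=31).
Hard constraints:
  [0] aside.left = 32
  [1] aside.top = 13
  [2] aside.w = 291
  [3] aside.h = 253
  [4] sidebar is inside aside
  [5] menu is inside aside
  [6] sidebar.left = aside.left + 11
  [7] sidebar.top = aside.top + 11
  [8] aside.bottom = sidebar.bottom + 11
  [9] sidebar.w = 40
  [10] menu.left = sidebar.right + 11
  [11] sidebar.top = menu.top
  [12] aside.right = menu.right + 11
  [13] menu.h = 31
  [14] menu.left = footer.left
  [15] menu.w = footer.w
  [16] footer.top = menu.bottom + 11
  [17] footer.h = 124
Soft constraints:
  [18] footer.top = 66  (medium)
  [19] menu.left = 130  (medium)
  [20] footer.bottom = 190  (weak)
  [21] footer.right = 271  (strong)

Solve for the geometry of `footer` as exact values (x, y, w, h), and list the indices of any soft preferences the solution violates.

footer = (x=94, y=66, w=218, h=124)
violated soft preferences: 19, 21

1. footer.x = 94  [menu.left = footer.left]
2. footer.w = 218  [menu.w = footer.w]
3. footer.y = 66  [footer.top = menu.bottom + 11]
4. footer.h = 124  [footer.h = 124]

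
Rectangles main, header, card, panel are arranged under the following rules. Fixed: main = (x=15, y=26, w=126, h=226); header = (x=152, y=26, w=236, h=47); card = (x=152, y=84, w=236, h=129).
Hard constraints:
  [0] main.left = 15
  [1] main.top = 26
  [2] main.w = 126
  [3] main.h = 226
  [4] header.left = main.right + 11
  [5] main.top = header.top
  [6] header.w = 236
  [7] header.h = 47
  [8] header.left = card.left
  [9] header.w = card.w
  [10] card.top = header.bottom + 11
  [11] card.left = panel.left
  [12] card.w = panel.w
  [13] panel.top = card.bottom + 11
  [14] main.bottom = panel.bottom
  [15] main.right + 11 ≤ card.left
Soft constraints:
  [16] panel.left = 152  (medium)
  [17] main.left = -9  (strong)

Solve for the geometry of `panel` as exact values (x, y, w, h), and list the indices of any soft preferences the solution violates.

panel = (x=152, y=224, w=236, h=28)
violated soft preferences: 17

1. panel.x = 152  [card.left = panel.left]
2. panel.w = 236  [card.w = panel.w]
3. panel.y = 224  [panel.top = card.bottom + 11]
4. panel.h = 28  [main.bottom = panel.bottom]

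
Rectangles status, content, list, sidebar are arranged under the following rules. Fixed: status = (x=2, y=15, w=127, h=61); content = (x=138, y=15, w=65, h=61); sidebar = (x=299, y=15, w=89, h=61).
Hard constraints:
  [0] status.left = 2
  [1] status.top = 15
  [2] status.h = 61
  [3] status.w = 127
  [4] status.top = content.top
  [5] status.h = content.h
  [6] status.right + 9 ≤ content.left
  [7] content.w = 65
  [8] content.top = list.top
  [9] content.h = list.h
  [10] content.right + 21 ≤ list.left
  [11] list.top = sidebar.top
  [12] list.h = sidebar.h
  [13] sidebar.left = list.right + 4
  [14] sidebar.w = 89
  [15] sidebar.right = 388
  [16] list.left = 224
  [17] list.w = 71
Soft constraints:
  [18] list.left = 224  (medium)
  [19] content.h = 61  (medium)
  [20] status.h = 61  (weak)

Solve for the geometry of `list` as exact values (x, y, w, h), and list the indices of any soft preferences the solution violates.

list = (x=224, y=15, w=71, h=61)
violated soft preferences: none

1. list.y = 15  [content.top = list.top]
2. list.h = 61  [content.h = list.h]
3. list.x = 224  [list.left = 224]
4. list.w = 71  [list.w = 71]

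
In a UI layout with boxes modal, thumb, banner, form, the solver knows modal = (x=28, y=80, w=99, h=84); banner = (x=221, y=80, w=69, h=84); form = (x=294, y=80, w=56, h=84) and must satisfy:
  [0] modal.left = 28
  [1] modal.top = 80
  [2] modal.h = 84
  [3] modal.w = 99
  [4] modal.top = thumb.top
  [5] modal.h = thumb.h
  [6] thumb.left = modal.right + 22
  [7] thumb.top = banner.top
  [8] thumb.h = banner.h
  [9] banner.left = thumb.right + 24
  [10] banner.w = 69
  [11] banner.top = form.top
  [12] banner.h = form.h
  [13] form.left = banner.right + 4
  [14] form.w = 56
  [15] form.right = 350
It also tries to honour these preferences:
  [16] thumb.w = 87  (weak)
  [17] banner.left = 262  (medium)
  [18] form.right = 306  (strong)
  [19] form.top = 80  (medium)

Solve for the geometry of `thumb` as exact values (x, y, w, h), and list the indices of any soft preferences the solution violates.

thumb = (x=149, y=80, w=48, h=84)
violated soft preferences: 16, 17, 18

1. thumb.y = 80  [modal.top = thumb.top]
2. thumb.h = 84  [modal.h = thumb.h]
3. thumb.x = 149  [thumb.left = modal.right + 22]
4. thumb.w = 48  [banner.left = thumb.right + 24]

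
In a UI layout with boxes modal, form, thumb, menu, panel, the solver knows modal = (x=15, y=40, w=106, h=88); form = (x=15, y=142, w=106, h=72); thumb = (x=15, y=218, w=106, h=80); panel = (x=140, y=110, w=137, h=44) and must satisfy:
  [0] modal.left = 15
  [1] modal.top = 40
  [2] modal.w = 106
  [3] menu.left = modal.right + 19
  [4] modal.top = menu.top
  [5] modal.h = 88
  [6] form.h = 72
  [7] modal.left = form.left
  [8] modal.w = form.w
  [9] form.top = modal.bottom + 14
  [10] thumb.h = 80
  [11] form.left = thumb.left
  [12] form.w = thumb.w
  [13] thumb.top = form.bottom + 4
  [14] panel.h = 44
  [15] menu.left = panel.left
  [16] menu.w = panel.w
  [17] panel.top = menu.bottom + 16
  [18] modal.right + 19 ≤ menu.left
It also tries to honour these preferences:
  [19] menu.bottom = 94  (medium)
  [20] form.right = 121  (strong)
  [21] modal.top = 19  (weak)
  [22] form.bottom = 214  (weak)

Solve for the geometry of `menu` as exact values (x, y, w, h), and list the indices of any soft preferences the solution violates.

1. menu.x = 140  [menu.left = modal.right + 19]
2. menu.y = 40  [modal.top = menu.top]
3. menu.w = 137  [menu.w = panel.w]
4. menu.h = 54  [panel.top = menu.bottom + 16]

menu = (x=140, y=40, w=137, h=54)
violated soft preferences: 21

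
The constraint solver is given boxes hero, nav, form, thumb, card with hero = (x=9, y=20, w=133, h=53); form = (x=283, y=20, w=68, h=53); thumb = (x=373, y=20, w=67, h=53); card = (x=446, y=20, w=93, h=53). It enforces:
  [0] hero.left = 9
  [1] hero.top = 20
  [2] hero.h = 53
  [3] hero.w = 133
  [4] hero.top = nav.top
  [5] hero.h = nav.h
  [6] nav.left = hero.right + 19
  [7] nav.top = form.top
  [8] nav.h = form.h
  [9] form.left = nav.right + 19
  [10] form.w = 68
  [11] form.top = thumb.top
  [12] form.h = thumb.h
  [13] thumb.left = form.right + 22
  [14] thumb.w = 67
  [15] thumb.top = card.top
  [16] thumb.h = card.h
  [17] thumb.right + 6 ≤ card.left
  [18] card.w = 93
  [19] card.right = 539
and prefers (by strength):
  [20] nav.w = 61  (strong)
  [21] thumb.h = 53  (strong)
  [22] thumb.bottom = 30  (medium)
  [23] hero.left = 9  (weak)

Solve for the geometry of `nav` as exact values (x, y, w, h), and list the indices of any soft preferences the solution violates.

1. nav.y = 20  [hero.top = nav.top]
2. nav.h = 53  [hero.h = nav.h]
3. nav.x = 161  [nav.left = hero.right + 19]
4. nav.w = 103  [form.left = nav.right + 19]

nav = (x=161, y=20, w=103, h=53)
violated soft preferences: 20, 22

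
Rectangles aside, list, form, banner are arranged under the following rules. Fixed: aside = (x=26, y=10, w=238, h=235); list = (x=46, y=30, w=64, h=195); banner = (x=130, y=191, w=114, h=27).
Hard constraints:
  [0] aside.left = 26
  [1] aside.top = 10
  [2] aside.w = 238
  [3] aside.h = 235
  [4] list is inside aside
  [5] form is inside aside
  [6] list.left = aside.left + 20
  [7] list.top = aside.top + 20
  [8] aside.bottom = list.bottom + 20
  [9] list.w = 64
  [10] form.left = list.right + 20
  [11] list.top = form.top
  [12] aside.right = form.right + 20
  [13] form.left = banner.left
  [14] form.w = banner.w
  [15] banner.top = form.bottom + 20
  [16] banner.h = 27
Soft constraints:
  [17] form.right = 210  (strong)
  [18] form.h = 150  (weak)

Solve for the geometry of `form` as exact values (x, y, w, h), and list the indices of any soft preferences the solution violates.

form = (x=130, y=30, w=114, h=141)
violated soft preferences: 17, 18

1. form.x = 130  [form.left = list.right + 20]
2. form.y = 30  [list.top = form.top]
3. form.w = 114  [aside.right = form.right + 20]
4. form.h = 141  [banner.top = form.bottom + 20]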